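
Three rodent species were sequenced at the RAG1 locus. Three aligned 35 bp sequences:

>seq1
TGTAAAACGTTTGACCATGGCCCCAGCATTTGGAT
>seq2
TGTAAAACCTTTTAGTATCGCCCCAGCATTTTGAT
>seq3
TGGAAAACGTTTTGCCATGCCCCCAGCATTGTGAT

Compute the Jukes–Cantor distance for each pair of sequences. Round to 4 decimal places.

d(seq1,seq2) = 0.1946, d(seq1,seq3) = 0.1946, d(seq2,seq3) = 0.2726

seq1–seq2: 6/35 sites differ → p ≈ 0.171429, d = −0.75 ln(1 − 0.228572) = 0.194634 ≈ 0.1946.
seq1–seq3: 6/35 sites differ → p ≈ 0.171429, d = −0.75 ln(1 − 0.228572) = 0.194634 ≈ 0.1946.
seq2–seq3: 8/35 sites differ → p ≈ 0.228571, d = −0.75 ln(1 − 0.304761) = 0.272625 ≈ 0.2726.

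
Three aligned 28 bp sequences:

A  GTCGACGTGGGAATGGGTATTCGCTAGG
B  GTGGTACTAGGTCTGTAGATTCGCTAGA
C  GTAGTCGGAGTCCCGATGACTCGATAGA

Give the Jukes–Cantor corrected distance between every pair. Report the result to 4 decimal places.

A–B: 11/28 sites differ → p ≈ 0.392857, d = −0.75 ln(1 − 0.523809) = 0.556452 ≈ 0.5565.
A–C: 14/28 sites differ → p = 0.5, d = −0.75 ln(1 − 0.666667) = 0.823960 ≈ 0.8240.
B–C: 11/28 sites differ → p ≈ 0.392857, d = −0.75 ln(1 − 0.523809) = 0.556452 ≈ 0.5565.

d(A,B) = 0.5565, d(A,C) = 0.8240, d(B,C) = 0.5565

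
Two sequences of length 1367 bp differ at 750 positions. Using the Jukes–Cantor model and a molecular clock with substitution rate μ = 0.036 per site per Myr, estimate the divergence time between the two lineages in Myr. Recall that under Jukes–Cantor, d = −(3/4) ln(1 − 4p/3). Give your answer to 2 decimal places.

13.70

p = 750/1367 ≈ 0.548647.
d = −(3/4) ln(1 − 4p/3) = −0.75 ln(1 − 0.731529) = −0.75 ln(0.268471)
  = −0.75 × (-1.315012) = 0.986259 substitutions/site.
Under a molecular clock d = 2μt, so t = d/(2μ) = 0.986259 / (2 × 0.036) = 13.70 Myr.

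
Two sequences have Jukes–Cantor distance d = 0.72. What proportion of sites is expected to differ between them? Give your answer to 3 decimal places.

p = (3/4)(1 − e^(−4d/3)) = 0.75 × (1 − e^(-0.96)) = 0.75 × (1 − 0.382893) = 0.462830.

0.463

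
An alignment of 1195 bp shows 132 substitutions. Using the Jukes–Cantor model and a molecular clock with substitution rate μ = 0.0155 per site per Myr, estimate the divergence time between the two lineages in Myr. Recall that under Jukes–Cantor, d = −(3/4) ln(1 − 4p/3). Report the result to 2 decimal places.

3.85

p = 132/1195 ≈ 0.11046.
d = −(3/4) ln(1 − 4p/3) = −0.75 ln(1 − 0.14728) = −0.75 ln(0.85272)
  = −0.75 × (-0.159324) = 0.119493 substitutions/site.
Under a molecular clock d = 2μt, so t = d/(2μ) = 0.119493 / (2 × 0.0155) = 3.85 Myr.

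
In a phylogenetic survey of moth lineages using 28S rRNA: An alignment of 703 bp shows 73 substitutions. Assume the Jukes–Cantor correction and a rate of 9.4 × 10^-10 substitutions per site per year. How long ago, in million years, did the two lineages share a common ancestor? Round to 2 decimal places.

59.45

p = 73/703 ≈ 0.103841.
d = −(3/4) ln(1 − 4p/3) = −0.75 ln(1 − 0.138455) = −0.75 ln(0.861545)
  = −0.75 × (-0.149028) = 0.111771 substitutions/site.
Under a molecular clock d = 2μt, so t = d/(2μ) = 0.111771 / (2 × 9.4 × 10^-10) = 59.45 million years.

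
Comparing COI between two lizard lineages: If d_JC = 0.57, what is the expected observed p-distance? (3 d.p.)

0.399

p = (3/4)(1 − e^(−4d/3)) = 0.75 × (1 − e^(-0.76)) = 0.75 × (1 − 0.467666) = 0.399251.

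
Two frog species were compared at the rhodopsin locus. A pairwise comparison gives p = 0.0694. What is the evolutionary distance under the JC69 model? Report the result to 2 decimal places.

0.07

d = −(3/4) ln(1 − 4p/3) = −0.75 ln(1 − 0.092533) = −0.75 ln(0.907467)
  = −0.75 × (-0.097098) = 0.072824 substitutions/site.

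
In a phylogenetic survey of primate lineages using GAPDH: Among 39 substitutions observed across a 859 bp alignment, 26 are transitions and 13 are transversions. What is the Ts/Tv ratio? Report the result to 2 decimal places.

2.00

R = 26/13 = 2.00.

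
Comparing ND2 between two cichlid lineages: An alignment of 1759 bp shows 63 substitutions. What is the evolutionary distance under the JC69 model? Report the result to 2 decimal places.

0.04

p = 63/1759 ≈ 0.035816.
d = −(3/4) ln(1 − 4p/3) = −0.75 ln(1 − 0.047755) = −0.75 ln(0.952245)
  = −0.75 × (-0.048933) = 0.036700 substitutions/site.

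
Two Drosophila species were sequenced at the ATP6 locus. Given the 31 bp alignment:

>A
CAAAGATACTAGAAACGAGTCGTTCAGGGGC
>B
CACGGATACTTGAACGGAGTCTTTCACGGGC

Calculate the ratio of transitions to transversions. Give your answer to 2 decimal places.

0.17

Transitions are A↔G and C↔T; transversions are all other mismatches.
Transitions: 1. Transversions: 6.
R = 1/6 = 0.166666… ≈ 0.17 (to 2 d.p.).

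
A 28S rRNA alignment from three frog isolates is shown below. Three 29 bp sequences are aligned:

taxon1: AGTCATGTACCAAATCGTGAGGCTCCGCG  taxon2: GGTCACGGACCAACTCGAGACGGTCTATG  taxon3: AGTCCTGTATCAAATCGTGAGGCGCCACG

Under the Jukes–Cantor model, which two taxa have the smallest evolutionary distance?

taxon1–taxon2: 10/29 differ, p = 0.345, d = 0.462.
taxon1–taxon3: 4/29 differ, p = 0.138, d = 0.152.
taxon2–taxon3: 12/29 differ, p = 0.414, d = 0.602.
The smallest distance is between taxon1 and taxon3.

taxon1 and taxon3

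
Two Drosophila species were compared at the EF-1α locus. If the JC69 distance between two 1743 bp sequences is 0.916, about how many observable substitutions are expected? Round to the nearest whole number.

Invert JC69: p = (3/4)(1 − e^(−4d/3)) = 0.75 × (1 − e^(-1.221333)) = 0.75 × (1 − 0.294837) = 0.528872.
Expected differing sites = pL ≈ 0.528872 × 1743 = 921.823896 ≈ 922.

922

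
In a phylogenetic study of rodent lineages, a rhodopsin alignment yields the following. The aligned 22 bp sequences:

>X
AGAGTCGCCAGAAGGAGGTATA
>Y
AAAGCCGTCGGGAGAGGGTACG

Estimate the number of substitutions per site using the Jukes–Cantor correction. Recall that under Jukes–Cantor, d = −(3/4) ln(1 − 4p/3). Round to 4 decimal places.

0.5913

The sequences differ at 9 of 22 sites (2, 5, 8, 10, 12, 15, 16, 21, 22), so p = 9/22 ≈ 0.409091.
d = −(3/4) ln(1 − 4p/3) = −0.75 ln(1 − 0.545455) = −0.75 ln(0.454545)
  = −0.75 × (-0.788458) = 0.591344 substitutions/site.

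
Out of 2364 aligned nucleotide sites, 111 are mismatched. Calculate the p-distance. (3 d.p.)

p = 111/2364 = 0.046954… ≈ 0.047 (to 3 d.p.).

0.047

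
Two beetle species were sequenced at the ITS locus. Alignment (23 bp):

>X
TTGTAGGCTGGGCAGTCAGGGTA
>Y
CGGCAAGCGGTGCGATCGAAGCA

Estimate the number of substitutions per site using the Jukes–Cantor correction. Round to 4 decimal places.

The sequences differ at 12 of 23 sites, so p = 12/23 ≈ 0.521739.
d = −(3/4) ln(1 − 4p/3) = −0.75 ln(1 − 0.695652) = −0.75 ln(0.304348)
  = −0.75 × (-1.189583) = 0.892187 substitutions/site.

0.8922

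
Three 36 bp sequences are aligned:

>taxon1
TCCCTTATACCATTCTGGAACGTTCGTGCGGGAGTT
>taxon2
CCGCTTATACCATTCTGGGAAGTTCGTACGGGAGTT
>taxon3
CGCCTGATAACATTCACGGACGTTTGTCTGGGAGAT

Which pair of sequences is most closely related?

taxon1–taxon2: 5/36 differ, p = 0.139, d = 0.154.
taxon1–taxon3: 11/36 differ, p = 0.306, d = 0.392.
taxon2–taxon3: 11/36 differ, p = 0.306, d = 0.392.
The smallest distance is between taxon1 and taxon2.

taxon1 and taxon2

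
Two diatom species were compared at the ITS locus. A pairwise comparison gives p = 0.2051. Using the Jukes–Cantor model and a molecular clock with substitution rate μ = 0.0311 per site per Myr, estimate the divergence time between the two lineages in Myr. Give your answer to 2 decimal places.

3.85

d = −(3/4) ln(1 − 4p/3) = −0.75 ln(1 − 0.273467) = −0.75 ln(0.726533)
  = −0.75 × (-0.319471) = 0.239603 substitutions/site.
Under a molecular clock d = 2μt, so t = d/(2μ) = 0.239603 / (2 × 0.0311) = 3.85 Myr.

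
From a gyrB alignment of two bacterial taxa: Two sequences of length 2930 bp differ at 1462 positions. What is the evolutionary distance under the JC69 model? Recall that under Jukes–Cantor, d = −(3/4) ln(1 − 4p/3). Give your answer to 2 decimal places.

0.82

p = 1462/2930 ≈ 0.498976.
d = −(3/4) ln(1 − 4p/3) = −0.75 ln(1 − 0.665301) = −0.75 ln(0.334699)
  = −0.75 × (-1.094524) = 0.820893 substitutions/site.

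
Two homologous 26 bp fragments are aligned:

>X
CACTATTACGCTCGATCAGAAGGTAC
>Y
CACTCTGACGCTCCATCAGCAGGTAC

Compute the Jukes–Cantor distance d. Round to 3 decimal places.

The sequences differ at 4 of 26 sites (5, 7, 14, 20), so p = 4/26 ≈ 0.153846.
d = −(3/4) ln(1 − 4p/3) = −0.75 ln(1 − 0.205128) = −0.75 ln(0.794872)
  = −0.75 × (-0.229574) = 0.172181 substitutions/site.

0.172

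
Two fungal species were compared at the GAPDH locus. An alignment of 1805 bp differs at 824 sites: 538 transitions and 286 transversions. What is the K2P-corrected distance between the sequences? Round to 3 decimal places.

0.798

P = 538/1805 ≈ 0.298061 and Q = 286/1805 ≈ 0.158449.
Under the Kimura two-parameter model, d = −½ ln(1 − 2P − Q) − ¼ ln(1 − 2Q).
1 − 2P − Q = 0.245429, giving −½ ln(0.245429) = 0.702374.
1 − 2Q = 0.683102, giving −¼ ln(0.683102) = 0.095278.
d = 0.702374 + 0.095278 = 0.797652.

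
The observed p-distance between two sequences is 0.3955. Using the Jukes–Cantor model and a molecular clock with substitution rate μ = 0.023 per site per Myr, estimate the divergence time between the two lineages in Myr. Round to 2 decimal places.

12.22

d = −(3/4) ln(1 − 4p/3) = −0.75 ln(1 − 0.527333) = −0.75 ln(0.472667)
  = −0.75 × (-0.749364) = 0.562023 substitutions/site.
Under a molecular clock d = 2μt, so t = d/(2μ) = 0.562023 / (2 × 0.023) = 12.22 Myr.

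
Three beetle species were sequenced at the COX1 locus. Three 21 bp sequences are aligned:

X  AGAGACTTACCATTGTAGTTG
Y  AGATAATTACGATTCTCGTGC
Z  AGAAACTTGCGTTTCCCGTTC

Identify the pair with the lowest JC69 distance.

Y and Z

X–Y: 7/21 differ, p = 0.333, d = 0.441.
X–Z: 8/21 differ, p = 0.381, d = 0.532.
Y–Z: 6/21 differ, p = 0.286, d = 0.360.
The smallest distance is between Y and Z.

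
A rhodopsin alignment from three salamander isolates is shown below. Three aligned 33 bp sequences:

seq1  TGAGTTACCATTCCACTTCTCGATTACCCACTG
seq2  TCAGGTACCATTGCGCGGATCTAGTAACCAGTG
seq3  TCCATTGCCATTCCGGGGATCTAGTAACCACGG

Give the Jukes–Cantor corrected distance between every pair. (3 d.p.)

d(seq1,seq2) = 0.441, d(seq1,seq3) = 0.559, d(seq2,seq3) = 0.293

seq1–seq2: 11/33 sites differ → p ≈ 0.333333, d = −0.75 ln(1 − 0.444444) = 0.440839 ≈ 0.441.
seq1–seq3: 13/33 sites differ → p ≈ 0.393939, d = −0.75 ln(1 − 0.525252) = 0.558728 ≈ 0.559.
seq2–seq3: 8/33 sites differ → p ≈ 0.242424, d = −0.75 ln(1 − 0.323232) = 0.292820 ≈ 0.293.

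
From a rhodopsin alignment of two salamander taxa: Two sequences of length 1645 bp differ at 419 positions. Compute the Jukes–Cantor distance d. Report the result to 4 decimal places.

0.3112

p = 419/1645 ≈ 0.254711.
d = −(3/4) ln(1 − 4p/3) = −0.75 ln(1 − 0.339615) = −0.75 ln(0.660385)
  = −0.75 × (-0.414932) = 0.311199 substitutions/site.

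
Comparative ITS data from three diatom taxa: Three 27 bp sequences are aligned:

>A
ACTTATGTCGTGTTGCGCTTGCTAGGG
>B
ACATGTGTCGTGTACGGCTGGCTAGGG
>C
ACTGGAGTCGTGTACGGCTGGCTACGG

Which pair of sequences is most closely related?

A–B: 6/27 differ, p = 0.222, d = 0.264.
A–C: 8/27 differ, p = 0.296, d = 0.377.
B–C: 4/27 differ, p = 0.148, d = 0.165.
The smallest distance is between B and C.

B and C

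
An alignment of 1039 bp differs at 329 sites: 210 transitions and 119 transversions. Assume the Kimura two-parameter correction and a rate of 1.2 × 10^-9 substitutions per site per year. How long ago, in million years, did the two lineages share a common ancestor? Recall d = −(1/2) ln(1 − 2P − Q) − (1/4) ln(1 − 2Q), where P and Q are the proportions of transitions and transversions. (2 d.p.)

179.48

P = 210/1039 ≈ 0.202117 and Q = 119/1039 ≈ 0.114533.
Under the Kimura two-parameter model, d = −½ ln(1 − 2P − Q) − ¼ ln(1 − 2Q).
1 − 2P − Q = 0.481233, giving −½ ln(0.481233) = 0.365702.
1 − 2Q = 0.770934, giving −¼ ln(0.770934) = 0.065038.
d = 0.365702 + 0.065038 = 0.430740.
Under a molecular clock d = 2μt, so t = d/(2μ) = 0.430740 / (2 × 1.2 × 10^-9) = 179.48 million years.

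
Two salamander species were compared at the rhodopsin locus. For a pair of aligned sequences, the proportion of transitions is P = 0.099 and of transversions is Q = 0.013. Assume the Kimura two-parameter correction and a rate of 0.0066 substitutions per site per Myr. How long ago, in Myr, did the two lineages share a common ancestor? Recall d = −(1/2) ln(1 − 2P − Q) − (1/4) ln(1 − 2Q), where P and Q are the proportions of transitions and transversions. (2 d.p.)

Under the Kimura two-parameter model, d = −½ ln(1 − 2P − Q) − ¼ ln(1 − 2Q).
1 − 2P − Q = 0.789, giving −½ ln(0.789) = 0.118494.
1 − 2Q = 0.974, giving −¼ ln(0.974) = 0.006586.
d = 0.118494 + 0.006586 = 0.125080.
Under a molecular clock d = 2μt, so t = d/(2μ) = 0.125080 / (2 × 0.0066) = 9.48 Myr.

9.48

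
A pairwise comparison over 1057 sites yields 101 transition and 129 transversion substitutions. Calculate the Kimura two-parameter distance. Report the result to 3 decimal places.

P = 101/1057 ≈ 0.095553 and Q = 129/1057 ≈ 0.122044.
Under the Kimura two-parameter model, d = −½ ln(1 − 2P − Q) − ¼ ln(1 − 2Q).
1 − 2P − Q = 0.68685, giving −½ ln(0.68685) = 0.187820.
1 − 2Q = 0.755912, giving −¼ ln(0.755912) = 0.069958.
d = 0.187820 + 0.069958 = 0.257778.

0.258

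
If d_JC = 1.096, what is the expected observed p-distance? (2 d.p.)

p = (3/4)(1 − e^(−4d/3)) = 0.75 × (1 − e^(-1.461333)) = 0.75 × (1 − 0.231927) = 0.576055.

0.58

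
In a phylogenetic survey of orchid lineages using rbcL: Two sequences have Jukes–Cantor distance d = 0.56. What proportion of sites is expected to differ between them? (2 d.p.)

p = (3/4)(1 − e^(−4d/3)) = 0.75 × (1 − e^(-0.746667)) = 0.75 × (1 − 0.473944) = 0.394542.

0.39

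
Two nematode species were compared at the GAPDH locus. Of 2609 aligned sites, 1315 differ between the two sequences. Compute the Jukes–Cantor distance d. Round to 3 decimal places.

0.836

p = 1315/2609 ≈ 0.504025.
d = −(3/4) ln(1 − 4p/3) = −0.75 ln(1 − 0.672033) = −0.75 ln(0.327967)
  = −0.75 × (-1.114842) = 0.836132 substitutions/site.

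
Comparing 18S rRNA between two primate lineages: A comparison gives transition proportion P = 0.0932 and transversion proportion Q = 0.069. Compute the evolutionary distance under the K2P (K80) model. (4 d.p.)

0.1846

Under the Kimura two-parameter model, d = −½ ln(1 − 2P − Q) − ¼ ln(1 − 2Q).
1 − 2P − Q = 0.7446, giving −½ ln(0.7446) = 0.147454.
1 − 2Q = 0.862, giving −¼ ln(0.862) = 0.037125.
d = 0.147454 + 0.037125 = 0.184579.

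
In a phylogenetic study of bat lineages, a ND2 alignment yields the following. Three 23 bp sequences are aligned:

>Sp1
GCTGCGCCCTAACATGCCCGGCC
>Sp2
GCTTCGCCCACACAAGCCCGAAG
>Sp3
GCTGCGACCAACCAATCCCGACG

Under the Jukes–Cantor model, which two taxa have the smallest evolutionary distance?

Sp1–Sp2: 7/23 differ, p = 0.304, d = 0.390.
Sp1–Sp3: 7/23 differ, p = 0.304, d = 0.390.
Sp2–Sp3: 6/23 differ, p = 0.261, d = 0.321.
The smallest distance is between Sp2 and Sp3.

Sp2 and Sp3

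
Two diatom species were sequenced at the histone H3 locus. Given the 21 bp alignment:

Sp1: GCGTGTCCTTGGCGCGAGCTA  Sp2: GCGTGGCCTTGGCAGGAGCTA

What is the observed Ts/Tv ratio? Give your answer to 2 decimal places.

0.50

Transitions are A↔G and C↔T; transversions are all other mismatches.
Transitions: 1. Transversions: 2.
R = 1/2 = 0.50.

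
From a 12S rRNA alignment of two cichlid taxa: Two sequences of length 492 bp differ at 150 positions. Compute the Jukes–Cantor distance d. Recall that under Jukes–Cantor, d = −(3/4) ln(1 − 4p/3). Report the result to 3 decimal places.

0.391

p = 150/492 ≈ 0.304878.
d = −(3/4) ln(1 − 4p/3) = −0.75 ln(1 − 0.406504) = −0.75 ln(0.593496)
  = −0.75 × (-0.521725) = 0.391294 substitutions/site.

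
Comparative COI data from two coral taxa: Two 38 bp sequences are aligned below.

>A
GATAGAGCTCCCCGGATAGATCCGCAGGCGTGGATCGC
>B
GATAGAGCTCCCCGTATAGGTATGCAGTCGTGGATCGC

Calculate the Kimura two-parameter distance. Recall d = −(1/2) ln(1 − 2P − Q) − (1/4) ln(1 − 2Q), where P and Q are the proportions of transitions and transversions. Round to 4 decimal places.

0.1448

Of 38 sites, 2 differences are transitions and 3 are transversions, so P = 2/38 ≈ 0.052632 and Q = 3/38 ≈ 0.078947.
Under the Kimura two-parameter model, d = −½ ln(1 − 2P − Q) − ¼ ln(1 − 2Q).
1 − 2P − Q = 0.815789, giving −½ ln(0.815789) = 0.101800.
1 − 2Q = 0.842106, giving −¼ ln(0.842106) = 0.042962.
d = 0.101800 + 0.042962 = 0.144762.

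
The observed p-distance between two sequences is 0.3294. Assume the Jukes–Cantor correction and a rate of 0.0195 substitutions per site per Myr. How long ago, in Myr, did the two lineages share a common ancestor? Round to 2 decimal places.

d = −(3/4) ln(1 − 4p/3) = −0.75 ln(1 − 0.4392) = −0.75 ln(0.5608)
  = −0.75 × (-0.578391) = 0.433793 substitutions/site.
Under a molecular clock d = 2μt, so t = d/(2μ) = 0.433793 / (2 × 0.0195) = 11.12 Myr.

11.12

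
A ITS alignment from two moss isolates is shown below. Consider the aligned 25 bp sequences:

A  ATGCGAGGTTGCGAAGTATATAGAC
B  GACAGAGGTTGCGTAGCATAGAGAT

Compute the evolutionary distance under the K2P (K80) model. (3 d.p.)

0.418

Of 25 sites, 3 differences are transitions and 5 are transversions, so P = 3/25 = 0.12 and Q = 5/25 = 0.2.
Under the Kimura two-parameter model, d = −½ ln(1 − 2P − Q) − ¼ ln(1 − 2Q).
1 − 2P − Q = 0.56, giving −½ ln(0.56) = 0.289909.
1 − 2Q = 0.6, giving −¼ ln(0.6) = 0.127706.
d = 0.289909 + 0.127706 = 0.417615.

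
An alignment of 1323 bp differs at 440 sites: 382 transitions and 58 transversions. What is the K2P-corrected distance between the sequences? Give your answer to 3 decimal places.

0.508

P = 382/1323 ≈ 0.288738 and Q = 58/1323 ≈ 0.04384.
Under the Kimura two-parameter model, d = −½ ln(1 − 2P − Q) − ¼ ln(1 − 2Q).
1 − 2P − Q = 0.378684, giving −½ ln(0.378684) = 0.485527.
1 − 2Q = 0.91232, giving −¼ ln(0.91232) = 0.022941.
d = 0.485527 + 0.022941 = 0.508468.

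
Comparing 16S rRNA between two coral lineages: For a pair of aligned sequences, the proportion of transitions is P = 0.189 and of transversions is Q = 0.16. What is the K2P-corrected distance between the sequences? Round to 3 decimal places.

Under the Kimura two-parameter model, d = −½ ln(1 − 2P − Q) − ¼ ln(1 − 2Q).
1 − 2P − Q = 0.462, giving −½ ln(0.462) = 0.386095.
1 − 2Q = 0.68, giving −¼ ln(0.68) = 0.096416.
d = 0.386095 + 0.096416 = 0.482511.

0.483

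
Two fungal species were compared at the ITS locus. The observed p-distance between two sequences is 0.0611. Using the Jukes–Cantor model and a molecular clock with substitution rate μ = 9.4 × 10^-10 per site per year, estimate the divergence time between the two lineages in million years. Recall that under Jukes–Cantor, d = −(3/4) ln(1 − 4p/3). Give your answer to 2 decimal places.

d = −(3/4) ln(1 − 4p/3) = −0.75 ln(1 − 0.081467) = −0.75 ln(0.918533)
  = −0.75 × (-0.084977) = 0.063733 substitutions/site.
Under a molecular clock d = 2μt, so t = d/(2μ) = 0.063733 / (2 × 9.4 × 10^-10) = 33.90 million years.

33.90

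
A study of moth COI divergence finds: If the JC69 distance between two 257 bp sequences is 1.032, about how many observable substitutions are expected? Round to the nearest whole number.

Invert JC69: p = (3/4)(1 − e^(−4d/3)) = 0.75 × (1 − e^(-1.376)) = 0.75 × (1 − 0.252587) = 0.560560.
Expected differing sites = pL ≈ 0.560560 × 257 = 144.06392 ≈ 144.

144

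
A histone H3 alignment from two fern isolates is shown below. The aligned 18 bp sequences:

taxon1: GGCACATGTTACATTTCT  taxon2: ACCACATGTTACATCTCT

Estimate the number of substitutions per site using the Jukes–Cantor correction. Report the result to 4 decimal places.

The sequences differ at 3 of 18 sites (1, 2, 15), so p = 3/18 ≈ 0.166667.
d = −(3/4) ln(1 − 4p/3) = −0.75 ln(1 − 0.222223) = −0.75 ln(0.777777)
  = −0.75 × (-0.251315) = 0.188486 substitutions/site.

0.1885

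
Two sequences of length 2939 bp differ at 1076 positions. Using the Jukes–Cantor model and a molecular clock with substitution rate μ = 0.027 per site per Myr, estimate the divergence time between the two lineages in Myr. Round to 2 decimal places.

p = 1076/2939 ≈ 0.366111.
d = −(3/4) ln(1 − 4p/3) = −0.75 ln(1 − 0.488148) = −0.75 ln(0.511852)
  = −0.75 × (-0.669720) = 0.502290 substitutions/site.
Under a molecular clock d = 2μt, so t = d/(2μ) = 0.502290 / (2 × 0.027) = 9.30 Myr.

9.30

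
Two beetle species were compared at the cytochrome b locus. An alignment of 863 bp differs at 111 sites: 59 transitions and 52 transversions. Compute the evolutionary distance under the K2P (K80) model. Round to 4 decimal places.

0.1418

P = 59/863 ≈ 0.068366 and Q = 52/863 ≈ 0.060255.
Under the Kimura two-parameter model, d = −½ ln(1 − 2P − Q) − ¼ ln(1 − 2Q).
1 − 2P − Q = 0.803013, giving −½ ln(0.803013) = 0.109692.
1 − 2Q = 0.87949, giving −¼ ln(0.87949) = 0.032103.
d = 0.109692 + 0.032103 = 0.141795.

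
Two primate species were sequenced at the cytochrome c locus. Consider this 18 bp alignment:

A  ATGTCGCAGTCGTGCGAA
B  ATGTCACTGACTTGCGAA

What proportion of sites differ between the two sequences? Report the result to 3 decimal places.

0.222

The sequences differ at 4 of 18 positions (sites 6, 8, 10, 12).
p = 4/18 = 0.222222… ≈ 0.222 (to 3 d.p.).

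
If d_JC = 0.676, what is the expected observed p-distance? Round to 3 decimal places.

0.445

p = (3/4)(1 − e^(−4d/3)) = 0.75 × (1 − e^(-0.901333)) = 0.75 × (1 − 0.406028) = 0.445479.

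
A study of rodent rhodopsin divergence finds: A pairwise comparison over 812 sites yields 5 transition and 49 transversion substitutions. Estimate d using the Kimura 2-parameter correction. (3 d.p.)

0.070

P = 5/812 ≈ 0.006158 and Q = 49/812 ≈ 0.060345.
Under the Kimura two-parameter model, d = −½ ln(1 − 2P − Q) − ¼ ln(1 − 2Q).
1 − 2P − Q = 0.927339, giving −½ ln(0.927339) = 0.037718.
1 − 2Q = 0.87931, giving −¼ ln(0.87931) = 0.032154.
d = 0.037718 + 0.032154 = 0.069872.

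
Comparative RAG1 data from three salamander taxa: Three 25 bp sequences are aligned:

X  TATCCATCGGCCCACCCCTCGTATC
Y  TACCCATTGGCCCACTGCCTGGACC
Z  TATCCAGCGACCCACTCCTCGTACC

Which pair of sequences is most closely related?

X and Z

X–Y: 8/25 differ, p = 0.320, d = 0.417.
X–Z: 4/25 differ, p = 0.160, d = 0.180.
Y–Z: 8/25 differ, p = 0.320, d = 0.417.
The smallest distance is between X and Z.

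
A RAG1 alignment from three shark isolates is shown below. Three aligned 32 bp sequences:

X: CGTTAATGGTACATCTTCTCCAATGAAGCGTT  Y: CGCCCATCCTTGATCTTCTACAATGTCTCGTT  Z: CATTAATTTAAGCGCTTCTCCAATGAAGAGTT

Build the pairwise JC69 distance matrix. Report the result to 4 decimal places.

d(X,Y) = 0.4598, d(X,Z) = 0.3041, d(Y,Z) = 0.7356

X–Y: 11/32 sites differ → p = 0.34375, d = −0.75 ln(1 − 0.458333) = 0.459828 ≈ 0.4598.
X–Z: 8/32 sites differ → p = 0.25, d = −0.75 ln(1 − 0.333333) = 0.304098 ≈ 0.3041.
Y–Z: 15/32 sites differ → p = 0.46875, d = −0.75 ln(1 − 0.625) = 0.735622 ≈ 0.7356.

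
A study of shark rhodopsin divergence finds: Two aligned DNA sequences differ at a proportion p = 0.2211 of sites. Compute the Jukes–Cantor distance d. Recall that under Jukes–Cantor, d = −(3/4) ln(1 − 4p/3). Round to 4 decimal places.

d = −(3/4) ln(1 − 4p/3) = −0.75 ln(1 − 0.2948) = −0.75 ln(0.7052)
  = −0.75 × (-0.349274) = 0.261956 substitutions/site.

0.2620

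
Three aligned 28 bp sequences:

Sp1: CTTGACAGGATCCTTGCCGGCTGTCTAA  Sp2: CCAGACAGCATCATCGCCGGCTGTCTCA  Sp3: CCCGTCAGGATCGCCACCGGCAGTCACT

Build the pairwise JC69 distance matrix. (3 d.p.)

d(Sp1,Sp2) = 0.252, d(Sp1,Sp3) = 0.556, d(Sp2,Sp3) = 0.420

Sp1–Sp2: 6/28 sites differ → p ≈ 0.214286, d = −0.75 ln(1 − 0.285715) = 0.252355 ≈ 0.252.
Sp1–Sp3: 11/28 sites differ → p ≈ 0.392857, d = −0.75 ln(1 − 0.523809) = 0.556452 ≈ 0.556.
Sp2–Sp3: 9/28 sites differ → p ≈ 0.321429, d = −0.75 ln(1 − 0.428572) = 0.419713 ≈ 0.420.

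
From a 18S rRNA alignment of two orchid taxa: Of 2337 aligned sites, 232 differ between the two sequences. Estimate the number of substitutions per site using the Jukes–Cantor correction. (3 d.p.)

p = 232/2337 ≈ 0.099273.
d = −(3/4) ln(1 − 4p/3) = −0.75 ln(1 − 0.132364) = −0.75 ln(0.867636)
  = −0.75 × (-0.141983) = 0.106487 substitutions/site.

0.106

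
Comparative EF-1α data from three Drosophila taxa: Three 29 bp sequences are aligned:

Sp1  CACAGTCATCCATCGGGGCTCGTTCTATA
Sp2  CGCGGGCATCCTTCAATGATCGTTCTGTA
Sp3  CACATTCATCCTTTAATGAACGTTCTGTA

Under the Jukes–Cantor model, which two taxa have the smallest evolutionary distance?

Sp1–Sp2: 9/29 differ, p = 0.310, d = 0.401.
Sp1–Sp3: 9/29 differ, p = 0.310, d = 0.401.
Sp2–Sp3: 6/29 differ, p = 0.207, d = 0.242.
The smallest distance is between Sp2 and Sp3.

Sp2 and Sp3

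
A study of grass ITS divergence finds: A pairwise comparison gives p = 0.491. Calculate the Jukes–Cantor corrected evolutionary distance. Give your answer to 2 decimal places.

0.80

d = −(3/4) ln(1 − 4p/3) = −0.75 ln(1 − 0.654667) = −0.75 ln(0.345333)
  = −0.75 × (-1.063246) = 0.797435 substitutions/site.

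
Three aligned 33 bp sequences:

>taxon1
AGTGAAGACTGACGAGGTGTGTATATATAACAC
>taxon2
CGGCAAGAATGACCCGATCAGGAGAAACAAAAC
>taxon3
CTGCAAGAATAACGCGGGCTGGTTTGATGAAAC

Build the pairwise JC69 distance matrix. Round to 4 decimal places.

d(taxon1,taxon2) = 0.6254, d(taxon1,taxon3) = 0.6987, d(taxon2,taxon3) = 0.4975

taxon1–taxon2: 14/33 sites differ → p ≈ 0.424242, d = −0.75 ln(1 − 0.565656) = 0.625439 ≈ 0.6254.
taxon1–taxon3: 15/33 sites differ → p ≈ 0.454545, d = −0.75 ln(1 − 0.60606) = 0.698667 ≈ 0.6987.
taxon2–taxon3: 12/33 sites differ → p ≈ 0.363636, d = −0.75 ln(1 − 0.484848) = 0.497470 ≈ 0.4975.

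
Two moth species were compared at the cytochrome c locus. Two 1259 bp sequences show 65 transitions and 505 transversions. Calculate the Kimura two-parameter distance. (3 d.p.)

0.756

P = 65/1259 ≈ 0.051628 and Q = 505/1259 ≈ 0.401112.
Under the Kimura two-parameter model, d = −½ ln(1 − 2P − Q) − ¼ ln(1 − 2Q).
1 − 2P − Q = 0.495632, giving −½ ln(0.495632) = 0.350961.
1 − 2Q = 0.197776, giving −¼ ln(0.197776) = 0.405155.
d = 0.350961 + 0.405155 = 0.756116.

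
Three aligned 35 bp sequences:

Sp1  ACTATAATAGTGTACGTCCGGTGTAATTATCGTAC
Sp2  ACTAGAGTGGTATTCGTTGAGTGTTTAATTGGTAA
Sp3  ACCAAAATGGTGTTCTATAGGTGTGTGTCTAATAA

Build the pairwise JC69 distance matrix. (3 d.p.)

d(Sp1,Sp2) = 0.635, d(Sp1,Sp3) = 0.635, d(Sp2,Sp3) = 0.572

Sp1–Sp2: 15/35 sites differ → p ≈ 0.428571, d = −0.75 ln(1 − 0.571428) = 0.635472 ≈ 0.635.
Sp1–Sp3: 15/35 sites differ → p ≈ 0.428571, d = −0.75 ln(1 − 0.571428) = 0.635472 ≈ 0.635.
Sp2–Sp3: 14/35 sites differ → p = 0.4, d = −0.75 ln(1 − 0.533333) = 0.571605 ≈ 0.572.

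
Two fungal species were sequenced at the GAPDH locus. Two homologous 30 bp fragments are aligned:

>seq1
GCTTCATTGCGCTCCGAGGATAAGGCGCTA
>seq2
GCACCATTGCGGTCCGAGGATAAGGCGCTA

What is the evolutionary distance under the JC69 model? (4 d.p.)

0.1073

The sequences differ at 3 of 30 sites (3, 4, 12), so p = 3/30 = 0.1.
d = −(3/4) ln(1 − 4p/3) = −0.75 ln(1 − 0.133333) = −0.75 ln(0.866667)
  = −0.75 × (-0.143100) = 0.107325 substitutions/site.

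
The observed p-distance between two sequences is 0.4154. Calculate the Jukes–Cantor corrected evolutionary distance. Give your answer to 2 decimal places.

0.61

d = −(3/4) ln(1 − 4p/3) = −0.75 ln(1 − 0.553867) = −0.75 ln(0.446133)
  = −0.75 × (-0.807138) = 0.605354 substitutions/site.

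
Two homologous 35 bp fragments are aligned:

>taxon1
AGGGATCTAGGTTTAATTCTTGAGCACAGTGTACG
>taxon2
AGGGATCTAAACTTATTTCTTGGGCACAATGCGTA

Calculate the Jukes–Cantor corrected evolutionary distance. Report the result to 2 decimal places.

The sequences differ at 10 of 35 sites (10, 11, 12, 16, 23, 29, 32, 33, 34, 35), so p = 10/35 ≈ 0.285714.
d = −(3/4) ln(1 − 4p/3) = −0.75 ln(1 − 0.380952) = −0.75 ln(0.619048)
  = −0.75 × (-0.479572) = 0.359679 substitutions/site.

0.36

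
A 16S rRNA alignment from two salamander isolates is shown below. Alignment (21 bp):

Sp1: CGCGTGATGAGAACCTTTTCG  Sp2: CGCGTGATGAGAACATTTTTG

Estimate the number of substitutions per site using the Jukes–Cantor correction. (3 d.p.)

The sequences differ at 2 of 21 sites (15, 20), so p = 2/21 ≈ 0.095238.
d = −(3/4) ln(1 − 4p/3) = −0.75 ln(1 − 0.126984) = −0.75 ln(0.873016)
  = −0.75 × (-0.135801) = 0.101851 substitutions/site.

0.102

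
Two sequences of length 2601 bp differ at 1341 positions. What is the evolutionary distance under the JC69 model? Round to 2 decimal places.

p = 1341/2601 ≈ 0.515571.
d = −(3/4) ln(1 − 4p/3) = −0.75 ln(1 − 0.687428) = −0.75 ln(0.312572)
  = −0.75 × (-1.162920) = 0.872190 substitutions/site.

0.87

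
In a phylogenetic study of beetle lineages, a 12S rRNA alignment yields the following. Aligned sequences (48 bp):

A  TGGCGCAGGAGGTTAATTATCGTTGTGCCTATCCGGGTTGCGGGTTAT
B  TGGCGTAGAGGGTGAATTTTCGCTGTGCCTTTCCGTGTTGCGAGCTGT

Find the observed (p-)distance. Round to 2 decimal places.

The sequences differ at 11 of 48 positions.
p = 11/48 = 0.229166… ≈ 0.23 (to 2 d.p.).

0.23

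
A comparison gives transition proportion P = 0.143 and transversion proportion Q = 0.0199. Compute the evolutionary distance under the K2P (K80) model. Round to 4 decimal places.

Under the Kimura two-parameter model, d = −½ ln(1 − 2P − Q) − ¼ ln(1 − 2Q).
1 − 2P − Q = 0.6941, giving −½ ln(0.6941) = 0.182570.
1 − 2Q = 0.9602, giving −¼ ln(0.9602) = 0.010153.
d = 0.182570 + 0.010153 = 0.192723.

0.1927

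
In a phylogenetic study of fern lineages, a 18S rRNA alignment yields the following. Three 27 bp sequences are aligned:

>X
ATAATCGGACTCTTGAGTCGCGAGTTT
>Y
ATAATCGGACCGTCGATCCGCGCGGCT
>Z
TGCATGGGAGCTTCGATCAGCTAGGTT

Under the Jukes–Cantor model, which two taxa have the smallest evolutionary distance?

X–Y: 8/27 differ, p = 0.296, d = 0.377.
X–Z: 13/27 differ, p = 0.481, d = 0.770.
Y–Z: 10/27 differ, p = 0.370, d = 0.511.
The smallest distance is between X and Y.

X and Y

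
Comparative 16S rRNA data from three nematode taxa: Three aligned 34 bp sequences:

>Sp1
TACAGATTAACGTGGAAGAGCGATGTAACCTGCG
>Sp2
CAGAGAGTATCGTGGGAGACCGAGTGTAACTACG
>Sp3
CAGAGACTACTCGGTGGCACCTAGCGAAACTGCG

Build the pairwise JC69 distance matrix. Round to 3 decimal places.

Sp1–Sp2: 12/34 sites differ → p ≈ 0.352941, d = −0.75 ln(1 − 0.470588) = 0.476991 ≈ 0.477.
Sp1–Sp3: 17/34 sites differ → p = 0.5, d = −0.75 ln(1 − 0.666667) = 0.823960 ≈ 0.824.
Sp2–Sp3: 12/34 sites differ → p ≈ 0.352941, d = −0.75 ln(1 − 0.470588) = 0.476991 ≈ 0.477.

d(Sp1,Sp2) = 0.477, d(Sp1,Sp3) = 0.824, d(Sp2,Sp3) = 0.477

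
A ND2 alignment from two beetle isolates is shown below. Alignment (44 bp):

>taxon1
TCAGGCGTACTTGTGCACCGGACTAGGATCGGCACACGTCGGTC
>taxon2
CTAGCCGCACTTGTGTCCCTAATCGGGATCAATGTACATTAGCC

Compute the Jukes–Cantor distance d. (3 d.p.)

The sequences differ at 20 of 44 sites, so p = 20/44 ≈ 0.454545.
d = −(3/4) ln(1 − 4p/3) = −0.75 ln(1 − 0.60606) = −0.75 ln(0.39394)
  = −0.75 × (-0.931557) = 0.698668 substitutions/site.

0.699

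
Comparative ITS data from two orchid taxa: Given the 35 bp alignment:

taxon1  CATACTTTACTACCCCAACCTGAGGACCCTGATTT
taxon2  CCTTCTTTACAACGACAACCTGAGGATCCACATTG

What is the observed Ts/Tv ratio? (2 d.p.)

0.13

Transitions are A↔G and C↔T; transversions are all other mismatches.
Transitions: 1. Transversions: 8.
R = 1/8 = 0.125 ≈ 0.13 (to 2 d.p.).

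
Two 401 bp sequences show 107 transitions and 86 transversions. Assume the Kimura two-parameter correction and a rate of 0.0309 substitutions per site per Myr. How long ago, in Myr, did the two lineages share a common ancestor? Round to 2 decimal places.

13.42

P = 107/401 ≈ 0.266833 and Q = 86/401 ≈ 0.214464.
Under the Kimura two-parameter model, d = −½ ln(1 − 2P − Q) − ¼ ln(1 − 2Q).
1 − 2P − Q = 0.25187, giving −½ ln(0.25187) = 0.689421.
1 − 2Q = 0.571072, giving −¼ ln(0.571072) = 0.140060.
d = 0.689421 + 0.140060 = 0.829481.
Under a molecular clock d = 2μt, so t = d/(2μ) = 0.829481 / (2 × 0.0309) = 13.42 Myr.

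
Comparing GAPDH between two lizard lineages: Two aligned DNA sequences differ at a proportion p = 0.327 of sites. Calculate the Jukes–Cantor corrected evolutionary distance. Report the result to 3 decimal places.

d = −(3/4) ln(1 − 4p/3) = −0.75 ln(1 − 0.436) = −0.75 ln(0.564)
  = −0.75 × (-0.572701) = 0.429526 substitutions/site.

0.430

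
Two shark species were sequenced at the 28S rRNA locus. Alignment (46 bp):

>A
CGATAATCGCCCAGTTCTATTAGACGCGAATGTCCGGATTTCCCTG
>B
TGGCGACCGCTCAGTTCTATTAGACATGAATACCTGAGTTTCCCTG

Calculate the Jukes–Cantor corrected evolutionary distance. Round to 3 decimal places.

0.355

The sequences differ at 13 of 46 sites, so p = 13/46 ≈ 0.282609.
d = −(3/4) ln(1 − 4p/3) = −0.75 ln(1 − 0.376812) = −0.75 ln(0.623188)
  = −0.75 × (-0.472907) = 0.354680 substitutions/site.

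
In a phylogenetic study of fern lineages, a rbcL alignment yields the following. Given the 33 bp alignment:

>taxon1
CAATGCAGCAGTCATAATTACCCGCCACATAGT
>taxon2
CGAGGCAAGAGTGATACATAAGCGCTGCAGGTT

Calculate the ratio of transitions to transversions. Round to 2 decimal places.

Transitions are A↔G and C↔T; transversions are all other mismatches.
Transitions: 5. Transversions: 9.
R = 5/9 = 0.555555… ≈ 0.56 (to 2 d.p.).

0.56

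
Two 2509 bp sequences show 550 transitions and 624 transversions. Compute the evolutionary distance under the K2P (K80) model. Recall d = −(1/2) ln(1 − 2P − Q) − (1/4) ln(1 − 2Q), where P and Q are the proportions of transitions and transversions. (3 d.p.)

P = 550/2509 ≈ 0.219211 and Q = 624/2509 ≈ 0.248705.
Under the Kimura two-parameter model, d = −½ ln(1 − 2P − Q) − ¼ ln(1 − 2Q).
1 − 2P − Q = 0.312873, giving −½ ln(0.312873) = 0.580979.
1 − 2Q = 0.50259, giving −¼ ln(0.50259) = 0.171995.
d = 0.580979 + 0.171995 = 0.752974.

0.753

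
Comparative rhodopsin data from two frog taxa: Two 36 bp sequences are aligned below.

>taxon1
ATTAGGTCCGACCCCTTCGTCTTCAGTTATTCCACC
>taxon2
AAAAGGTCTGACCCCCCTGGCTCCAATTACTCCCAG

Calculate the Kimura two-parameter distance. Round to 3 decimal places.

Of 36 sites, 7 differences are transitions and 6 are transversions, so P = 7/36 ≈ 0.194444 and Q = 6/36 ≈ 0.166667.
Under the Kimura two-parameter model, d = −½ ln(1 − 2P − Q) − ¼ ln(1 − 2Q).
1 − 2P − Q = 0.444445, giving −½ ln(0.444445) = 0.405464.
1 − 2Q = 0.666666, giving −¼ ln(0.666666) = 0.101367.
d = 0.405464 + 0.101367 = 0.506831.

0.507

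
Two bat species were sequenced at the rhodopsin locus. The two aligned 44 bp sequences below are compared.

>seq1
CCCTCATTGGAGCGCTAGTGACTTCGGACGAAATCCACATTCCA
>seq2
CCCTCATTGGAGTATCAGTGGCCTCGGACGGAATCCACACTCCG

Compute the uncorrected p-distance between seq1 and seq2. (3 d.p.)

The sequences differ at 9 of 44 positions (sites 13, 14, 15, 16, 21, 23, 31, 40, 44).
p = 9/44 = 0.204545… ≈ 0.205 (to 3 d.p.).

0.205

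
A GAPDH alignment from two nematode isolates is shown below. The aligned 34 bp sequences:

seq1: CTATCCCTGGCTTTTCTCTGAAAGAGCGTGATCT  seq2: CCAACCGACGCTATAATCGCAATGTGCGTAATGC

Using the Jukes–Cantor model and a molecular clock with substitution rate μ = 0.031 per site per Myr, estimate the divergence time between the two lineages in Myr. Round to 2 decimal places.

The sequences differ at 15 of 34 sites, so p = 15/34 ≈ 0.441176.
d = −(3/4) ln(1 − 4p/3) = −0.75 ln(1 − 0.588235) = −0.75 ln(0.411765)
  = −0.75 × (-0.887302) = 0.665477 substitutions/site.
Under a molecular clock d = 2μt, so t = d/(2μ) = 0.665477 / (2 × 0.031) = 10.73 Myr.

10.73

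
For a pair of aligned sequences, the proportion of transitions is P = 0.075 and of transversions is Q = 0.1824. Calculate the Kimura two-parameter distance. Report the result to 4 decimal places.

0.3155

Under the Kimura two-parameter model, d = −½ ln(1 − 2P − Q) − ¼ ln(1 − 2Q).
1 − 2P − Q = 0.6676, giving −½ ln(0.6676) = 0.202033.
1 − 2Q = 0.6352, giving −¼ ln(0.6352) = 0.113454.
d = 0.202033 + 0.113454 = 0.315487.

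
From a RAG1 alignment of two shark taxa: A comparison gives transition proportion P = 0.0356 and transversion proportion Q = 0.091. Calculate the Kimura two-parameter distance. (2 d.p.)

Under the Kimura two-parameter model, d = −½ ln(1 − 2P − Q) − ¼ ln(1 − 2Q).
1 − 2P − Q = 0.8378, giving −½ ln(0.8378) = 0.088488.
1 − 2Q = 0.818, giving −¼ ln(0.818) = 0.050223.
d = 0.088488 + 0.050223 = 0.138711.

0.14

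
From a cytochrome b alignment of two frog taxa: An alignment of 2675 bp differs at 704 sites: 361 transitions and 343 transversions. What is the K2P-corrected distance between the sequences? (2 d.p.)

P = 361/2675 ≈ 0.134953 and Q = 343/2675 ≈ 0.128224.
Under the Kimura two-parameter model, d = −½ ln(1 − 2P − Q) − ¼ ln(1 − 2Q).
1 − 2P − Q = 0.60187, giving −½ ln(0.60187) = 0.253857.
1 − 2Q = 0.743552, giving −¼ ln(0.743552) = 0.074079.
d = 0.253857 + 0.074079 = 0.327936.

0.33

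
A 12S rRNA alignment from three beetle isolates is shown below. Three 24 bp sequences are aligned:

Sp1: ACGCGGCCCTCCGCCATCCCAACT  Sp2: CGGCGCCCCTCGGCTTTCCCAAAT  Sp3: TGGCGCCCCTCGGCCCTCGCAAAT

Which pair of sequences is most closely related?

Sp1–Sp2: 7/24 differ, p = 0.292, d = 0.369.
Sp1–Sp3: 7/24 differ, p = 0.292, d = 0.369.
Sp2–Sp3: 4/24 differ, p = 0.167, d = 0.188.
The smallest distance is between Sp2 and Sp3.

Sp2 and Sp3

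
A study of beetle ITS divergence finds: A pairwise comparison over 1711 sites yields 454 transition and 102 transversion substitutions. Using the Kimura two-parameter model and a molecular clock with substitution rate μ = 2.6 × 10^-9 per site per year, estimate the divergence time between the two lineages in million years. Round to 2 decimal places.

P = 454/1711 ≈ 0.265342 and Q = 102/1711 ≈ 0.059614.
Under the Kimura two-parameter model, d = −½ ln(1 − 2P − Q) − ¼ ln(1 − 2Q).
1 − 2P − Q = 0.409702, giving −½ ln(0.409702) = 0.446163.
1 − 2Q = 0.880772, giving −¼ ln(0.880772) = 0.031739.
d = 0.446163 + 0.031739 = 0.477902.
Under a molecular clock d = 2μt, so t = d/(2μ) = 0.477902 / (2 × 2.6 × 10^-9) = 91.90 million years.

91.90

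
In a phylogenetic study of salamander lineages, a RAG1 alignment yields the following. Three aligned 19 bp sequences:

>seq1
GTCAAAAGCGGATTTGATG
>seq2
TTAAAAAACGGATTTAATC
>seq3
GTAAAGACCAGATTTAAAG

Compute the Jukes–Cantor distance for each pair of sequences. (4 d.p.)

seq1–seq2: 5/19 sites differ → p ≈ 0.263158, d = −0.75 ln(1 − 0.350877) = 0.324100 ≈ 0.3241.
seq1–seq3: 6/19 sites differ → p ≈ 0.315789, d = −0.75 ln(1 − 0.421052) = 0.409907 ≈ 0.4099.
seq2–seq3: 6/19 sites differ → p ≈ 0.315789, d = −0.75 ln(1 − 0.421052) = 0.409907 ≈ 0.4099.

d(seq1,seq2) = 0.3241, d(seq1,seq3) = 0.4099, d(seq2,seq3) = 0.4099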